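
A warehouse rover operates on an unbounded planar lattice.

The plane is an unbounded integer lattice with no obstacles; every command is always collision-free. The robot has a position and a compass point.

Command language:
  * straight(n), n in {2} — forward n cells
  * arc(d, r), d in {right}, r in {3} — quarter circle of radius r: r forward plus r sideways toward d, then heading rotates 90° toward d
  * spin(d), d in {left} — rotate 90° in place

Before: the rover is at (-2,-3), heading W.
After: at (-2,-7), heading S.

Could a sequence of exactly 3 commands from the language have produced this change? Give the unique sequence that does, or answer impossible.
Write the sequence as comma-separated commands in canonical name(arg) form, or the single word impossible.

spin(left), straight(2), straight(2)

key: running straight(2) before spin(left) would end elsewhere — order is forced
start: at (-2,-3), heading W
step 1 (spin(left)): at (-2,-3), heading S
step 2 (straight(2)): at (-2,-5), heading S
step 3 (straight(2)): at (-2,-7), heading S
no rival 3-sequence matches.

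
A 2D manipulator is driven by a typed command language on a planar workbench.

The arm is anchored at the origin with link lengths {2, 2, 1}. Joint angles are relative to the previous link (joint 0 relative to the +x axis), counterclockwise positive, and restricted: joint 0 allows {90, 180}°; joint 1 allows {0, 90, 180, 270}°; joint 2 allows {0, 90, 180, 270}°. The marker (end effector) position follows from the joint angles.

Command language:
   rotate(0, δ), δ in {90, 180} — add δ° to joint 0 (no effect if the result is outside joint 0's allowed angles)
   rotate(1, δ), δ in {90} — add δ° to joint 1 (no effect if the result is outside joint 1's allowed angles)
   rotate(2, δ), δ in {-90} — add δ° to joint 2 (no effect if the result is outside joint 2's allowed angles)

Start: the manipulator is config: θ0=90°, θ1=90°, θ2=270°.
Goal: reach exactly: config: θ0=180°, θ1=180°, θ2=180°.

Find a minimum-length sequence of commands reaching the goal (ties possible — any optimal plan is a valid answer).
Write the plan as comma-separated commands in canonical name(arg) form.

from: config: θ0=90°, θ1=90°, θ2=270°
step 1 (rotate(1, 90)): config: θ0=90°, θ1=180°, θ2=270°
step 2 (rotate(0, 90)): config: θ0=180°, θ1=180°, θ2=270°
step 3 (rotate(2, -90)): config: θ0=180°, θ1=180°, θ2=180°
nothing shorter than 3 reaches the goal.

rotate(1, 90), rotate(0, 90), rotate(2, -90)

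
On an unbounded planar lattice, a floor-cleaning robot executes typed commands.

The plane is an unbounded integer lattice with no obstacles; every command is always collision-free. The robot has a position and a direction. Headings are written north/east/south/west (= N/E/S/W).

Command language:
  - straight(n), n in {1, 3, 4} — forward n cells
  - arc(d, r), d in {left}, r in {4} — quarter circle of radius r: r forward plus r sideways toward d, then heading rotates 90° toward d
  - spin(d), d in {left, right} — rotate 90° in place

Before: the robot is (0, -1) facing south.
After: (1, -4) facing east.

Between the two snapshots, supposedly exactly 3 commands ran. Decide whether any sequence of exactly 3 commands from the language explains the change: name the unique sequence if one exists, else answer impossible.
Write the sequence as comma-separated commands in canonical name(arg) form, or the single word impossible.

straight(3), spin(left), straight(1)

key: position moved to (1,-4) AND the heading swung to E — translation plus rotation needed
begin: (0, -1) facing south
t=1 straight(3) ⇒ (0, -4) facing south
t=2 spin(left) ⇒ (0, -4) facing east
t=3 straight(1) ⇒ (1, -4) facing east
no rival 3-sequence matches.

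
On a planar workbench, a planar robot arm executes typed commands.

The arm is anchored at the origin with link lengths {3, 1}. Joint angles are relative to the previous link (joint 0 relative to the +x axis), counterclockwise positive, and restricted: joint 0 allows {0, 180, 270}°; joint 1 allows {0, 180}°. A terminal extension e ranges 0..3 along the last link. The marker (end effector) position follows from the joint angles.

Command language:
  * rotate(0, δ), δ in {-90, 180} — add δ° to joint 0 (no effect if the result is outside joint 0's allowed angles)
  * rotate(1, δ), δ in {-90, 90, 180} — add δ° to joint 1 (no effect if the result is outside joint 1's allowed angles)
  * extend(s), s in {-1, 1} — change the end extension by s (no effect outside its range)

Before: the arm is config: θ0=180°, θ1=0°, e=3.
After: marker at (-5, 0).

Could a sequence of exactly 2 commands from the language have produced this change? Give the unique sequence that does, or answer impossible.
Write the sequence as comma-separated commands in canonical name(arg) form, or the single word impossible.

t0: config: θ0=180°, θ1=0°, e=3
step 1 (extend(-1)): config: θ0=180°, θ1=0°, e=2
step 2 (extend(-1)): config: θ0=180°, θ1=0°, e=1
no other 2-command option fits: unique.

extend(-1), extend(-1)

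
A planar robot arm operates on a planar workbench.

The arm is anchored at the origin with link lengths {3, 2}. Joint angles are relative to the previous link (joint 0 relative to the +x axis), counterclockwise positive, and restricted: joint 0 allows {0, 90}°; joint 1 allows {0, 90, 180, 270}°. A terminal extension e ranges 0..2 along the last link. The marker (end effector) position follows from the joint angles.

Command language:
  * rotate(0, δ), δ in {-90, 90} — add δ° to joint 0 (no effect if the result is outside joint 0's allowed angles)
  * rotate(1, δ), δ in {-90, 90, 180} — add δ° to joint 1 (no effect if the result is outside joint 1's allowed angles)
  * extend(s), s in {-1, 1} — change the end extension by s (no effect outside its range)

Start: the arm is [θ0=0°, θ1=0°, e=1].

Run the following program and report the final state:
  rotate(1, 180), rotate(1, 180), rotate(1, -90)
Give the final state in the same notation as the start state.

from: [θ0=0°, θ1=0°, e=1]
step 1 (rotate(1, 180)): [θ0=0°, θ1=180°, e=1]
step 2 (rotate(1, 180)): [θ0=0°, θ1=0°, e=1]
step 3 (rotate(1, -90)): [θ0=0°, θ1=270°, e=1]

[θ0=0°, θ1=270°, e=1]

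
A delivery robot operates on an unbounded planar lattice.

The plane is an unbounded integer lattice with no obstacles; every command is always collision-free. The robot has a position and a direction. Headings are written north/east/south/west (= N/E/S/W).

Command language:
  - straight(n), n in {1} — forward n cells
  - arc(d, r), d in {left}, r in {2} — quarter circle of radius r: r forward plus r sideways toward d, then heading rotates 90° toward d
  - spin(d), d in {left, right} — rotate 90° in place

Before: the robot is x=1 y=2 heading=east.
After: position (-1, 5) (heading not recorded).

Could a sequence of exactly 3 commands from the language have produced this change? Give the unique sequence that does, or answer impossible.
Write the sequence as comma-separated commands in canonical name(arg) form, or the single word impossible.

key: running arc(left, 2) before spin(left) would end elsewhere — order is forced
initial: x=1 y=2 heading=east
1. spin(left) → x=1 y=2 heading=north
2. straight(1) → x=1 y=3 heading=north
3. arc(left, 2) → x=-1 y=5 heading=west
no rival 3-sequence matches.

spin(left), straight(1), arc(left, 2)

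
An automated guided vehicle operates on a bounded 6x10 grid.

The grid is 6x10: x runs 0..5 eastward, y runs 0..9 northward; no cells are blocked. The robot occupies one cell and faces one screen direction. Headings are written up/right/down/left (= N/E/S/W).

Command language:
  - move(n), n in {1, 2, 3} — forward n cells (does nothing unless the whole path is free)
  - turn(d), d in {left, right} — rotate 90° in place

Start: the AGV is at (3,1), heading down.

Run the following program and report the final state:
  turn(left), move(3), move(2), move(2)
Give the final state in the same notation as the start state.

at (5,1), heading right

from: at (3,1), heading down
[1] after turn(left): at (3,1), heading right
[2] after move(3): at (3,1), heading right
[3] after move(2): at (5,1), heading right
[4] after move(2): at (5,1), heading right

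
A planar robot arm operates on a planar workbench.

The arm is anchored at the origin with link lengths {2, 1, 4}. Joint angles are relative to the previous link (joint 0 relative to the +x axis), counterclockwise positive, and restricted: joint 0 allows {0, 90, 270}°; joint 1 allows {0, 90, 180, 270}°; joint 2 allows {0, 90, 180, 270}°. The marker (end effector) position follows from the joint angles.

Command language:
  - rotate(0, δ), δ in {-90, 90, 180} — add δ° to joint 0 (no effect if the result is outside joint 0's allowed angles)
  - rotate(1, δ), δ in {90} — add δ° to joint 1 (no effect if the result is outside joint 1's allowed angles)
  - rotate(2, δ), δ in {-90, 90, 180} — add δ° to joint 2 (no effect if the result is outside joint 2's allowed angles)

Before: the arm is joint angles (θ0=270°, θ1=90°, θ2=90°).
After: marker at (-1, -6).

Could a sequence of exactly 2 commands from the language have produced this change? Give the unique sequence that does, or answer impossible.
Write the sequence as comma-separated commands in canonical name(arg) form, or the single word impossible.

rotate(1, 90), rotate(1, 90)

initial: joint angles (θ0=270°, θ1=90°, θ2=90°)
[1] after rotate(1, 90): joint angles (θ0=270°, θ1=180°, θ2=90°)
[2] after rotate(1, 90): joint angles (θ0=270°, θ1=270°, θ2=90°)
uniquely the one of 49 2-step routes that fits.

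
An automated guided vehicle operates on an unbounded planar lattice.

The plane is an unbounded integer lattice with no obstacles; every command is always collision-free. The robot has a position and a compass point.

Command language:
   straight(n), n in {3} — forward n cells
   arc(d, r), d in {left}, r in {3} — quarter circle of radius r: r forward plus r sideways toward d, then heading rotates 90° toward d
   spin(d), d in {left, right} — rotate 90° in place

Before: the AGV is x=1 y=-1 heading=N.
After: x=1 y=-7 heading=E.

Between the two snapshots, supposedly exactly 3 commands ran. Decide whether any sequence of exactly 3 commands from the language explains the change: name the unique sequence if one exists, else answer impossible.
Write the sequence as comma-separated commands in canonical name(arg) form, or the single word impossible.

spin(left), arc(left, 3), arc(left, 3)

key: order matters: swapping spin(left) and arc(left, 3) lands elsewhere
begin: x=1 y=-1 heading=N
t=1 spin(left) ⇒ x=1 y=-1 heading=W
t=2 arc(left, 3) ⇒ x=-2 y=-4 heading=S
t=3 arc(left, 3) ⇒ x=1 y=-7 heading=E
all 64 alternatives checked — unique.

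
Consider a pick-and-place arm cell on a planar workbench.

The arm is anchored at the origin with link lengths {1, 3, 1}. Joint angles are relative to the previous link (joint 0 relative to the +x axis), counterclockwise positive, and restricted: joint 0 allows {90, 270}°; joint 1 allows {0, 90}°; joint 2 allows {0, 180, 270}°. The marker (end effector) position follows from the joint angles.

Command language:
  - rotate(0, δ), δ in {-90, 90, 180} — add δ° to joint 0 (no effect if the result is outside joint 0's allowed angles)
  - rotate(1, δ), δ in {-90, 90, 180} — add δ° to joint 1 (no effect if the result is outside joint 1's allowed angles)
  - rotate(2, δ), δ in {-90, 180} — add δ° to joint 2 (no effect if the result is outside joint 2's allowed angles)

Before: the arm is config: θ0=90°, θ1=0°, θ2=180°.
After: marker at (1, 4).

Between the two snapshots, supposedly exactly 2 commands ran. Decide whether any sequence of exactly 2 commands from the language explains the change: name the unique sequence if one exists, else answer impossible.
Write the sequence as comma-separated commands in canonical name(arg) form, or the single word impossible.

rotate(2, 180), rotate(2, -90)

key: running rotate(2, -90) before rotate(2, 180) would end elsewhere — order is forced
begin: config: θ0=90°, θ1=0°, θ2=180°
[1] after rotate(2, 180): config: θ0=90°, θ1=0°, θ2=0°
[2] after rotate(2, -90): config: θ0=90°, θ1=0°, θ2=270°
all 64 alternatives checked — unique.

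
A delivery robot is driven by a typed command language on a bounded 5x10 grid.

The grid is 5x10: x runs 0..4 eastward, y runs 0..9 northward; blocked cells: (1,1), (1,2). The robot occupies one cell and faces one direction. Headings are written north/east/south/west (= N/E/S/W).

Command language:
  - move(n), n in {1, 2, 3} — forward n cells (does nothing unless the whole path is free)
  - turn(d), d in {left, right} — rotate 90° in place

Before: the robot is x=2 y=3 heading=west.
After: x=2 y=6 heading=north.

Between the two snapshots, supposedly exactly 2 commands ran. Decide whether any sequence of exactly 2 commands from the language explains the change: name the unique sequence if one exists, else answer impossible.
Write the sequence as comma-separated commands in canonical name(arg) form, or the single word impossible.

key: cell and facing (now N) both changed — the 2 commands mix motion and turning
start: x=2 y=3 heading=west
step 1 (turn(right)): x=2 y=3 heading=north
step 2 (move(3)): x=2 y=6 heading=north
all 25 alternatives checked — unique.

turn(right), move(3)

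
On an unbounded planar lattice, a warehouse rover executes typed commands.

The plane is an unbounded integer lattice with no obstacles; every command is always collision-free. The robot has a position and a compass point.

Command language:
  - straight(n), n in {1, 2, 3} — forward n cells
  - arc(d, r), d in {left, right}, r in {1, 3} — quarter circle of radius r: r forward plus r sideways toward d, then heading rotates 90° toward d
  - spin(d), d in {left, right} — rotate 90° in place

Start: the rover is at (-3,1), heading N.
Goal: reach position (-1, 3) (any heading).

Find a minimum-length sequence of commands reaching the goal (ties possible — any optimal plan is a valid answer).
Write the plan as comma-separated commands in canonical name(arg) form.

arc(right, 1), arc(left, 1)

start: at (-3,1), heading N
step 1 (arc(right, 1)): at (-2,2), heading E
step 2 (arc(left, 1)): at (-1,3), heading N
shorter routes all fall short; 2 is best.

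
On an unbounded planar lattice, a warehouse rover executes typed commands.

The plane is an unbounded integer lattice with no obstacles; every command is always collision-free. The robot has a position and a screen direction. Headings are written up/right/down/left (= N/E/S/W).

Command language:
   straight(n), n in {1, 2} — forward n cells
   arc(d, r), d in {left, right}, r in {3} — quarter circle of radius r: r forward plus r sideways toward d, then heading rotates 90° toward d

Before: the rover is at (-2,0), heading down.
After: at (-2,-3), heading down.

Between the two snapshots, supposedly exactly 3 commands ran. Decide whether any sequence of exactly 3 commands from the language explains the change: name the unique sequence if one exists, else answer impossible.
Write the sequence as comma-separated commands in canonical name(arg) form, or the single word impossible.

straight(1), straight(1), straight(1)

key: still facing S at the end — nothing in the sequence rotates
t0: at (-2,0), heading down
t=1 straight(1) ⇒ at (-2,-1), heading down
t=2 straight(1) ⇒ at (-2,-2), heading down
t=3 straight(1) ⇒ at (-2,-3), heading down
no other 3-command option fits: unique.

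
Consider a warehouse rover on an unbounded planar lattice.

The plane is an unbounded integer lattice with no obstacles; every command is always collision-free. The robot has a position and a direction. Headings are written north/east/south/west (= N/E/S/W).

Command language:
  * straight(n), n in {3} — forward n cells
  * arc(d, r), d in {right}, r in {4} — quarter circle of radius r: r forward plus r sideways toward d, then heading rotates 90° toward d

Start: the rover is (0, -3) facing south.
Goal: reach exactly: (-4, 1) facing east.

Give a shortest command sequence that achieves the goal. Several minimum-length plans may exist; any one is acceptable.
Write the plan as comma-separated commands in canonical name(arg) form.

t0: (0, -3) facing south
step 1 (arc(right, 4)): (-4, -7) facing west
step 2 (arc(right, 4)): (-8, -3) facing north
step 3 (arc(right, 4)): (-4, 1) facing east
shorter routes all fall short; 3 is best.

arc(right, 4), arc(right, 4), arc(right, 4)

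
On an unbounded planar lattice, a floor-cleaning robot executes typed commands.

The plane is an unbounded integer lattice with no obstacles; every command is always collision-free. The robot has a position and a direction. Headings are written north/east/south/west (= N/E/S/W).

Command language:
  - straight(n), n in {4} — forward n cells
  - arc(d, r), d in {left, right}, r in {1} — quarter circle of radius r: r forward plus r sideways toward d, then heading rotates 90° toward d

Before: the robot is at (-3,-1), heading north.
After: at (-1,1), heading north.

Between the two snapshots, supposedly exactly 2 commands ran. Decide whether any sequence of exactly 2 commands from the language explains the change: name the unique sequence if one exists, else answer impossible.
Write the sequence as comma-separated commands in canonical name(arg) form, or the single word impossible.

arc(right, 1), arc(left, 1)

key: order matters: swapping arc(right, 1) and arc(left, 1) lands elsewhere
t0: at (-3,-1), heading north
t=1 arc(right, 1) ⇒ at (-2,0), heading east
t=2 arc(left, 1) ⇒ at (-1,1), heading north
uniquely the one of 9 2-step routes that fits.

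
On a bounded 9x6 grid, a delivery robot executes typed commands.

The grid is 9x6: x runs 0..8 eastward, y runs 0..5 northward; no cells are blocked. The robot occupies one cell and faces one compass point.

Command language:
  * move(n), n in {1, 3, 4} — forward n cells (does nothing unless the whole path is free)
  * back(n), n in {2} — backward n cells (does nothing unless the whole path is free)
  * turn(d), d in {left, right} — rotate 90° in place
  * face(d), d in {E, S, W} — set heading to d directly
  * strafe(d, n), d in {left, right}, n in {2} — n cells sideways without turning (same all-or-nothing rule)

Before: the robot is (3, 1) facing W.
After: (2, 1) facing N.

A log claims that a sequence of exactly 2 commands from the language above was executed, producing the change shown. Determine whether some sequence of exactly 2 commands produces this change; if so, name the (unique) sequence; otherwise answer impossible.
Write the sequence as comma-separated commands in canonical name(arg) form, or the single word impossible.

key: running turn(right) before move(1) would end elsewhere — order is forced
from: (3, 1) facing W
[1] after move(1): (2, 1) facing W
[2] after turn(right): (2, 1) facing N
no rival 2-sequence matches.

move(1), turn(right)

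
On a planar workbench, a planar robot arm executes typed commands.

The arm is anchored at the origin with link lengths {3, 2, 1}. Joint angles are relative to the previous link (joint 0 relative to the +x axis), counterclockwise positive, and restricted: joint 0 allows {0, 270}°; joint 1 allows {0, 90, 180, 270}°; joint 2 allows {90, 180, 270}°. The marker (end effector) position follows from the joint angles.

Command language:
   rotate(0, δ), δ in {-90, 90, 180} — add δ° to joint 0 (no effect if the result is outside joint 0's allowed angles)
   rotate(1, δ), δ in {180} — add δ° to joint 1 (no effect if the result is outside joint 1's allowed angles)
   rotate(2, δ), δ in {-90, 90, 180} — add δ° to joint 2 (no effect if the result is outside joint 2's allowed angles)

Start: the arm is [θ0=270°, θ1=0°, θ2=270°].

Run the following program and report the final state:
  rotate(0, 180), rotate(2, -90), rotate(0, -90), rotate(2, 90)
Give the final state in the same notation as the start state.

[θ0=270°, θ1=0°, θ2=270°]

t0: [θ0=270°, θ1=0°, θ2=270°]
1. rotate(0, 180) → [θ0=270°, θ1=0°, θ2=270°]
2. rotate(2, -90) → [θ0=270°, θ1=0°, θ2=180°]
3. rotate(0, -90) → [θ0=270°, θ1=0°, θ2=180°]
4. rotate(2, 90) → [θ0=270°, θ1=0°, θ2=270°]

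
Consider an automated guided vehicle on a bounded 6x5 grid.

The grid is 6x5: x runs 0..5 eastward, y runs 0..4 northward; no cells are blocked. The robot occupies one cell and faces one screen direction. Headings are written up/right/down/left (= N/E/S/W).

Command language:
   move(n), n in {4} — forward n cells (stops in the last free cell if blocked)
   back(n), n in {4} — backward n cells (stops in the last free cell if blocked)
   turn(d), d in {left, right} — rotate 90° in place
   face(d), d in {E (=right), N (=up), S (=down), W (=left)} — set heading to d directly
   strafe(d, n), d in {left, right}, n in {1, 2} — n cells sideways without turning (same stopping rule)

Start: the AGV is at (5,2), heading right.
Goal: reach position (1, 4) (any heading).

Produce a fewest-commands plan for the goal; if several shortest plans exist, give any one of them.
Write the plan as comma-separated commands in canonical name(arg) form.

from: at (5,2), heading right
t=1 back(4) ⇒ at (1,2), heading right
t=2 strafe(left, 2) ⇒ at (1,4), heading right
shorter routes all fall short; 2 is best.

back(4), strafe(left, 2)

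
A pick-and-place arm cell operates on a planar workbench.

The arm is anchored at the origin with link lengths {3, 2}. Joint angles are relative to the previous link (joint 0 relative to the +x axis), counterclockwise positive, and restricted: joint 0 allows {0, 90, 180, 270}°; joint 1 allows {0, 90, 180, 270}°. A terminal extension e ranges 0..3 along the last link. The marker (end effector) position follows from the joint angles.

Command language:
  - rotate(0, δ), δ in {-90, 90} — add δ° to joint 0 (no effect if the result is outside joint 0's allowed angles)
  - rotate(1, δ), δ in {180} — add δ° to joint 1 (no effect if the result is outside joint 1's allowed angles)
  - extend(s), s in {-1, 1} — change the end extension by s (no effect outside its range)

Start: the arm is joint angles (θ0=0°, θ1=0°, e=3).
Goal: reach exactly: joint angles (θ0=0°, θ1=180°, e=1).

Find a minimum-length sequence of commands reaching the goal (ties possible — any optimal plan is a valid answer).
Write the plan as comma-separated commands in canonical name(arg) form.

from: joint angles (θ0=0°, θ1=0°, e=3)
t=1 extend(-1) ⇒ joint angles (θ0=0°, θ1=0°, e=2)
t=2 extend(-1) ⇒ joint angles (θ0=0°, θ1=0°, e=1)
t=3 rotate(1, 180) ⇒ joint angles (θ0=0°, θ1=180°, e=1)
shorter routes all fall short; 3 is best.

extend(-1), extend(-1), rotate(1, 180)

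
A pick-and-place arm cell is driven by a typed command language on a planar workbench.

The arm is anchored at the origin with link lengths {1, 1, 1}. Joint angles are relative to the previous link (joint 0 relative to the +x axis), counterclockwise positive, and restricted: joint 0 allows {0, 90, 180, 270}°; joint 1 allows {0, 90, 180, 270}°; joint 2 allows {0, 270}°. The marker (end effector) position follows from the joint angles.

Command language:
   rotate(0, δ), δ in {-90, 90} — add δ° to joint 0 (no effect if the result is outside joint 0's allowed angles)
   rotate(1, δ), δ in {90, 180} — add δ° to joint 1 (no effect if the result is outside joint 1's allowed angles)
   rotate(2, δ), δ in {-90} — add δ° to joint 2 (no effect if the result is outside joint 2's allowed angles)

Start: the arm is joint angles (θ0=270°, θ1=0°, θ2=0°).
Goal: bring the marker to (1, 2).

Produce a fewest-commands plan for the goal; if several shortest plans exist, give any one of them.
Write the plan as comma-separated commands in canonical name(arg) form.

begin: joint angles (θ0=270°, θ1=0°, θ2=0°)
1. rotate(0, 90) → joint angles (θ0=0°, θ1=0°, θ2=0°)
2. rotate(1, 90) → joint angles (θ0=0°, θ1=90°, θ2=0°)
nothing shorter than 2 reaches the goal.

rotate(0, 90), rotate(1, 90)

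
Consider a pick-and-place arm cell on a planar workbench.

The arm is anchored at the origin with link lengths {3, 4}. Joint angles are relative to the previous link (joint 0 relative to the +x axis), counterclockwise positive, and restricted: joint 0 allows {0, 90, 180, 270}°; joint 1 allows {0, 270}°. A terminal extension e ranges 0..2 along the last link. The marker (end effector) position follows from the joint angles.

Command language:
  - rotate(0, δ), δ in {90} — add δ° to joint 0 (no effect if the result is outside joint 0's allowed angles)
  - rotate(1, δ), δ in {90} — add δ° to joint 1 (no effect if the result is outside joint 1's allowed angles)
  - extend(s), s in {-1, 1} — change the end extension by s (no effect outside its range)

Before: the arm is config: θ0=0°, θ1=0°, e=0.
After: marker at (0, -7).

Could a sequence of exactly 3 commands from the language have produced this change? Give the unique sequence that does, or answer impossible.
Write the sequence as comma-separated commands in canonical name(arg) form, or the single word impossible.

begin: config: θ0=0°, θ1=0°, e=0
1. rotate(0, 90) → config: θ0=90°, θ1=0°, e=0
2. rotate(0, 90) → config: θ0=180°, θ1=0°, e=0
3. rotate(0, 90) → config: θ0=270°, θ1=0°, e=0
no other 3-command option fits: unique.

rotate(0, 90), rotate(0, 90), rotate(0, 90)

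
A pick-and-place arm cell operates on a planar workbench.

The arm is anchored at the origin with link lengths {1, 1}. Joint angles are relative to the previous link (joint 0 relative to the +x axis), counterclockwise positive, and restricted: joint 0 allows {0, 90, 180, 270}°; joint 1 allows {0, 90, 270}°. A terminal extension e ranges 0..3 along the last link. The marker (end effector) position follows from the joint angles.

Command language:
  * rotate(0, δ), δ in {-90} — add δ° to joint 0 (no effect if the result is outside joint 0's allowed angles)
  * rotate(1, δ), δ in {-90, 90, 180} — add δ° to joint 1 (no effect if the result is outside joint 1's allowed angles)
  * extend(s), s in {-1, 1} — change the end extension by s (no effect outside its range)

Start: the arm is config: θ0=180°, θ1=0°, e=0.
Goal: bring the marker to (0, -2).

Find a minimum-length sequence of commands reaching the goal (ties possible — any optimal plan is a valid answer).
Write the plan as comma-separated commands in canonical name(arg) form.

rotate(0, -90), rotate(0, -90), rotate(0, -90)

initial: config: θ0=180°, θ1=0°, e=0
step 1 (rotate(0, -90)): config: θ0=90°, θ1=0°, e=0
step 2 (rotate(0, -90)): config: θ0=0°, θ1=0°, e=0
step 3 (rotate(0, -90)): config: θ0=270°, θ1=0°, e=0
nothing shorter than 3 reaches the goal.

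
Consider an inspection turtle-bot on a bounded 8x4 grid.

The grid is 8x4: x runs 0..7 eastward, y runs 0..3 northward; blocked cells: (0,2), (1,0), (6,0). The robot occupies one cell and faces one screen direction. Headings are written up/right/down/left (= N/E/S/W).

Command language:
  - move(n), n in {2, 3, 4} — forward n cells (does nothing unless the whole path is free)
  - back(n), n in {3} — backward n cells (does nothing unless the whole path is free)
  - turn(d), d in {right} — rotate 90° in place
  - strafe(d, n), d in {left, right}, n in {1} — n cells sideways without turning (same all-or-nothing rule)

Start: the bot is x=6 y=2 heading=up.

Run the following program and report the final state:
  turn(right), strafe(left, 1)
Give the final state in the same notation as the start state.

x=6 y=3 heading=right

initial: x=6 y=2 heading=up
[1] after turn(right): x=6 y=2 heading=right
[2] after strafe(left, 1): x=6 y=3 heading=right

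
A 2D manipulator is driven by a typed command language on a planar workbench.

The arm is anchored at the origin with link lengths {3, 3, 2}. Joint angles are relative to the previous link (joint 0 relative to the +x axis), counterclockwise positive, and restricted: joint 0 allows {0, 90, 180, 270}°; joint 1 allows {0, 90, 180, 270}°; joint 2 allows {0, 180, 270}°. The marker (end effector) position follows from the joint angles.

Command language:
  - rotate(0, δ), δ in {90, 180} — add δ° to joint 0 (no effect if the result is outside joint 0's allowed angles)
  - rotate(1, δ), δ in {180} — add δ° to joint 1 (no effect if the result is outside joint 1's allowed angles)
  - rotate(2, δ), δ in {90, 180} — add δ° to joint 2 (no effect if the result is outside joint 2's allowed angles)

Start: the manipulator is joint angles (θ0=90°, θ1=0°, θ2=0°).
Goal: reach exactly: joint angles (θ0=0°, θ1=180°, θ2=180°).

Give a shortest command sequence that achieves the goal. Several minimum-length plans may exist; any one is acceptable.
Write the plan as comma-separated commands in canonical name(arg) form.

rotate(2, 180), rotate(0, 180), rotate(1, 180), rotate(0, 90)

from: joint angles (θ0=90°, θ1=0°, θ2=0°)
step 1 (rotate(2, 180)): joint angles (θ0=90°, θ1=0°, θ2=180°)
step 2 (rotate(0, 180)): joint angles (θ0=270°, θ1=0°, θ2=180°)
step 3 (rotate(1, 180)): joint angles (θ0=270°, θ1=180°, θ2=180°)
step 4 (rotate(0, 90)): joint angles (θ0=0°, θ1=180°, θ2=180°)
no 3-step plan works, so 4 is optimal.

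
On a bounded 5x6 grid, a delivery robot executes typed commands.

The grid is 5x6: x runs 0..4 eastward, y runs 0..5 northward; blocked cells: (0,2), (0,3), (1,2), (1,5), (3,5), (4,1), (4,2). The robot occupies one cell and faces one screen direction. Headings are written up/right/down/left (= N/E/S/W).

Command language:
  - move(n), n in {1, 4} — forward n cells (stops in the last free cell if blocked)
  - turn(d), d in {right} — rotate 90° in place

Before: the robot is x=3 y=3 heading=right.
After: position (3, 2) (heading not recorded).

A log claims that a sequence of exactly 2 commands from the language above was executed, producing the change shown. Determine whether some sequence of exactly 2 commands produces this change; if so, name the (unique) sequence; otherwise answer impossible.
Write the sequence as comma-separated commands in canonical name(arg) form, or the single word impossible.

turn(right), move(1)

key: order matters: swapping turn(right) and move(1) lands elsewhere
begin: x=3 y=3 heading=right
step 1 (turn(right)): x=3 y=3 heading=down
step 2 (move(1)): x=3 y=2 heading=down
uniquely the one of 9 2-step routes that fits.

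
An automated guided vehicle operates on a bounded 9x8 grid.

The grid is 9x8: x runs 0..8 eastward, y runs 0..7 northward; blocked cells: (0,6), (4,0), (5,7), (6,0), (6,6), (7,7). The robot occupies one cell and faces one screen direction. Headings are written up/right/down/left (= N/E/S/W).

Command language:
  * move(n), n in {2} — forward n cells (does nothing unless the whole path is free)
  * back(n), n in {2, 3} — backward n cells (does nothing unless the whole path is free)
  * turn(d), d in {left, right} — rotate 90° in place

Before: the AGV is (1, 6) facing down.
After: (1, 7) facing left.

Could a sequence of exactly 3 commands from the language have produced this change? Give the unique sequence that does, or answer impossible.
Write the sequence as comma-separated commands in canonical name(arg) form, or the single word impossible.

move(2), back(3), turn(right)

key: cell and facing (now W) both changed — the 3 commands mix motion and turning
start: (1, 6) facing down
step 1 (move(2)): (1, 4) facing down
step 2 (back(3)): (1, 7) facing down
step 3 (turn(right)): (1, 7) facing left
uniquely the one of 125 3-step routes that fits.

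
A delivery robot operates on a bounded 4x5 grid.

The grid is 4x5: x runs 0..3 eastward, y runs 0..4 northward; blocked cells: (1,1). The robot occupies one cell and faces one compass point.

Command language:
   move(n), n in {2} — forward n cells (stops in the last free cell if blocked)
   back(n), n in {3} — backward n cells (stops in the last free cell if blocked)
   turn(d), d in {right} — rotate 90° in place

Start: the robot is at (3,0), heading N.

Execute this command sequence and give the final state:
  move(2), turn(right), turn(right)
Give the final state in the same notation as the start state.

start: at (3,0), heading N
step 1 (move(2)): at (3,2), heading N
step 2 (turn(right)): at (3,2), heading E
step 3 (turn(right)): at (3,2), heading S

at (3,2), heading S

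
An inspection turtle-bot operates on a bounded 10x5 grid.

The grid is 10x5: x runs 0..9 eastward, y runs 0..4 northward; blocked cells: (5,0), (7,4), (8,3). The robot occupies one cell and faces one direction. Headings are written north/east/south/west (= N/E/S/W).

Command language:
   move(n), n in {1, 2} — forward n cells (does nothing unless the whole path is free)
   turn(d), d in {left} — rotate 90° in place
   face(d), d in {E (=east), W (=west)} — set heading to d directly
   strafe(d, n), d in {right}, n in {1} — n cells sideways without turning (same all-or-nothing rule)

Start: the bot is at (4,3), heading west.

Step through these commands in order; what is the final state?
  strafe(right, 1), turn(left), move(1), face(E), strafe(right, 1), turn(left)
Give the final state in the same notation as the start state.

begin: at (4,3), heading west
step 1 (strafe(right, 1)): at (4,4), heading west
step 2 (turn(left)): at (4,4), heading south
step 3 (move(1)): at (4,3), heading south
step 4 (face(E)): at (4,3), heading east
step 5 (strafe(right, 1)): at (4,2), heading east
step 6 (turn(left)): at (4,2), heading north

at (4,2), heading north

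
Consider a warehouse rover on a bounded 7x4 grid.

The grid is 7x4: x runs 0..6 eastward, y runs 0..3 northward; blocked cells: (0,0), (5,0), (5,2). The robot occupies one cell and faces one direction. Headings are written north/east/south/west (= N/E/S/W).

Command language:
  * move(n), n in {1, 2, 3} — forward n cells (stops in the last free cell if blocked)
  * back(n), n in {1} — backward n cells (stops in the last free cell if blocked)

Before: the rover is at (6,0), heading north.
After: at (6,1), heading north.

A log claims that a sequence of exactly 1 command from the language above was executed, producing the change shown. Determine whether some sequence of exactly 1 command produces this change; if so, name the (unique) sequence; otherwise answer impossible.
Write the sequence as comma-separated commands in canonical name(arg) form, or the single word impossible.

key: still facing N — the one step turns nothing
start: at (6,0), heading north
step 1 (move(1)): at (6,1), heading north
no rival 1-sequence matches.

move(1)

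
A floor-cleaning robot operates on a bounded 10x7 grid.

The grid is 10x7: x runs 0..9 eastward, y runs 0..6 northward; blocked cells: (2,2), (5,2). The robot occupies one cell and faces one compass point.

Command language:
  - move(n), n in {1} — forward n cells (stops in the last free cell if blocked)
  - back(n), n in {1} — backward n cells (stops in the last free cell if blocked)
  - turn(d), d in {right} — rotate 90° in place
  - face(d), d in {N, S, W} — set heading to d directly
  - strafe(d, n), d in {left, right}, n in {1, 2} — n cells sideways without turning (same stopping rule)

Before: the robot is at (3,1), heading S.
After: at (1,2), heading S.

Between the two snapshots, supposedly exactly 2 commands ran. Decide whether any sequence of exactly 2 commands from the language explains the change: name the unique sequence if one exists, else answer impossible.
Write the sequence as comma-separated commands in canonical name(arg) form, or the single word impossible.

key: order matters: swapping strafe(right, 2) and back(1) lands elsewhere
start: at (3,1), heading S
1. strafe(right, 2) → at (1,1), heading S
2. back(1) → at (1,2), heading S
all 100 alternatives checked — unique.

strafe(right, 2), back(1)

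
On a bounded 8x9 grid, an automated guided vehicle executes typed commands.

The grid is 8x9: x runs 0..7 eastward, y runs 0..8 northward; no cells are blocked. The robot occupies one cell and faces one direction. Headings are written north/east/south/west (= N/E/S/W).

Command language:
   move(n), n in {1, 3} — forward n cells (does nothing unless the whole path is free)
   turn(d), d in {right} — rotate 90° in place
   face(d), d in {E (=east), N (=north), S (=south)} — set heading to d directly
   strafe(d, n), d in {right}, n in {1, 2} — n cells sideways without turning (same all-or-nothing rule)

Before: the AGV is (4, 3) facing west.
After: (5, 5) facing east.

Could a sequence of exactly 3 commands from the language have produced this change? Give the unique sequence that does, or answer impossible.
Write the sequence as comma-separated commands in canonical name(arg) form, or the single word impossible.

strafe(right, 2), face(E), move(1)

key: order matters: swapping strafe(right, 2) and move(1) lands elsewhere
begin: (4, 3) facing west
t=1 strafe(right, 2) ⇒ (4, 5) facing west
t=2 face(E) ⇒ (4, 5) facing east
t=3 move(1) ⇒ (5, 5) facing east
no rival 3-sequence matches.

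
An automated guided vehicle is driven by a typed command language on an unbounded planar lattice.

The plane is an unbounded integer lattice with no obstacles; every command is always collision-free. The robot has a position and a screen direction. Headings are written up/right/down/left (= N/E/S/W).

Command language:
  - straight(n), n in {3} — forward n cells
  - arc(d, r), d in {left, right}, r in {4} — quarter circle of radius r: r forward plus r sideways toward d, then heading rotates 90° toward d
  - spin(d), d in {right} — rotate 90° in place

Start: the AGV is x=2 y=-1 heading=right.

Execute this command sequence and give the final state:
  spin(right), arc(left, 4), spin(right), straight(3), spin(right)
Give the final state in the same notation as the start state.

initial: x=2 y=-1 heading=right
t=1 spin(right) ⇒ x=2 y=-1 heading=down
t=2 arc(left, 4) ⇒ x=6 y=-5 heading=right
t=3 spin(right) ⇒ x=6 y=-5 heading=down
t=4 straight(3) ⇒ x=6 y=-8 heading=down
t=5 spin(right) ⇒ x=6 y=-8 heading=left

x=6 y=-8 heading=left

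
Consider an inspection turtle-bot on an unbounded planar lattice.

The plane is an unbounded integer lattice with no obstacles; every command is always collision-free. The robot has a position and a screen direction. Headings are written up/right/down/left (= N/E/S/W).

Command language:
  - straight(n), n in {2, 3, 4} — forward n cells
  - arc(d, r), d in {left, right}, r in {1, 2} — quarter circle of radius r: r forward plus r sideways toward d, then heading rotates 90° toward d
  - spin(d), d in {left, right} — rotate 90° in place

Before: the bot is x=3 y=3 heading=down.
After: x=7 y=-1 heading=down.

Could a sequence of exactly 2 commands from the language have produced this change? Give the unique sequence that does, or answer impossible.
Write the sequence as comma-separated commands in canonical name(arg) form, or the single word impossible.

arc(left, 2), arc(right, 2)

key: heading stays S — rotations cancel among the 2 commands
begin: x=3 y=3 heading=down
t=1 arc(left, 2) ⇒ x=5 y=1 heading=right
t=2 arc(right, 2) ⇒ x=7 y=-1 heading=down
no other 2-command option fits: unique.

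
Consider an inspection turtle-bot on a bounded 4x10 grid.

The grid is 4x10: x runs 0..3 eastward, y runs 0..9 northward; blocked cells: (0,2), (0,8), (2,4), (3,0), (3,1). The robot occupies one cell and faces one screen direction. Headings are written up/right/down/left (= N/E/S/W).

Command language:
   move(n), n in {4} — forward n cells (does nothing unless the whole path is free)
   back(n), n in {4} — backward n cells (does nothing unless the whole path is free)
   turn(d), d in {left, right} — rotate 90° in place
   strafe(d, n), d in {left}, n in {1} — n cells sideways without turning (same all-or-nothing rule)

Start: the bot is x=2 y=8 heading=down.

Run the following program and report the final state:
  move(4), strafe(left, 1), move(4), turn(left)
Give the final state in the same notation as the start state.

x=3 y=4 heading=right

from: x=2 y=8 heading=down
[1] after move(4): x=2 y=8 heading=down
[2] after strafe(left, 1): x=3 y=8 heading=down
[3] after move(4): x=3 y=4 heading=down
[4] after turn(left): x=3 y=4 heading=right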